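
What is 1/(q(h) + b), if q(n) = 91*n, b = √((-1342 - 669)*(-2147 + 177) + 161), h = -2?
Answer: 182/3928707 + √3961831/3928707 ≈ 0.00055296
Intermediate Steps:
b = √3961831 (b = √(-2011*(-1970) + 161) = √(3961670 + 161) = √3961831 ≈ 1990.4)
1/(q(h) + b) = 1/(91*(-2) + √3961831) = 1/(-182 + √3961831)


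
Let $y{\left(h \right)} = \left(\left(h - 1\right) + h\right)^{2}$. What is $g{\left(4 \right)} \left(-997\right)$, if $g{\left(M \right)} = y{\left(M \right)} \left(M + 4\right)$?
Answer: $-390824$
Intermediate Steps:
$y{\left(h \right)} = \left(-1 + 2 h\right)^{2}$ ($y{\left(h \right)} = \left(\left(-1 + h\right) + h\right)^{2} = \left(-1 + 2 h\right)^{2}$)
$g{\left(M \right)} = \left(-1 + 2 M\right)^{2} \left(4 + M\right)$ ($g{\left(M \right)} = \left(-1 + 2 M\right)^{2} \left(M + 4\right) = \left(-1 + 2 M\right)^{2} \left(4 + M\right)$)
$g{\left(4 \right)} \left(-997\right) = \left(-1 + 2 \cdot 4\right)^{2} \left(4 + 4\right) \left(-997\right) = \left(-1 + 8\right)^{2} \cdot 8 \left(-997\right) = 7^{2} \cdot 8 \left(-997\right) = 49 \cdot 8 \left(-997\right) = 392 \left(-997\right) = -390824$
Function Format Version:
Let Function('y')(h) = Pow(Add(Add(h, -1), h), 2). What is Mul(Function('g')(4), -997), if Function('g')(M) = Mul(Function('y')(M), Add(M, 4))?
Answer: -390824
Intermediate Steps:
Function('y')(h) = Pow(Add(-1, Mul(2, h)), 2) (Function('y')(h) = Pow(Add(Add(-1, h), h), 2) = Pow(Add(-1, Mul(2, h)), 2))
Function('g')(M) = Mul(Pow(Add(-1, Mul(2, M)), 2), Add(4, M)) (Function('g')(M) = Mul(Pow(Add(-1, Mul(2, M)), 2), Add(M, 4)) = Mul(Pow(Add(-1, Mul(2, M)), 2), Add(4, M)))
Mul(Function('g')(4), -997) = Mul(Mul(Pow(Add(-1, Mul(2, 4)), 2), Add(4, 4)), -997) = Mul(Mul(Pow(Add(-1, 8), 2), 8), -997) = Mul(Mul(Pow(7, 2), 8), -997) = Mul(Mul(49, 8), -997) = Mul(392, -997) = -390824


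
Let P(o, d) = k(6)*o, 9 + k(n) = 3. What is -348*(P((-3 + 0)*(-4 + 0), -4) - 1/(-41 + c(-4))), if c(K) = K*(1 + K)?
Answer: 25044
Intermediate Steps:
k(n) = -6 (k(n) = -9 + 3 = -6)
P(o, d) = -6*o
-348*(P((-3 + 0)*(-4 + 0), -4) - 1/(-41 + c(-4))) = -348*(-6*(-3 + 0)*(-4 + 0) - 1/(-41 - 4*(1 - 4))) = -348*(-(-18)*(-4) - 1/(-41 - 4*(-3))) = -348*(-6*12 - 1/(-41 + 12)) = -348*(-72 - 1/(-29)) = -348*(-72 - 1*(-1/29)) = -348*(-72 + 1/29) = -348*(-2087/29) = 25044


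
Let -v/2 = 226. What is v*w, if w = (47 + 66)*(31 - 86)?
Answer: 2809180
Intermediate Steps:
v = -452 (v = -2*226 = -452)
w = -6215 (w = 113*(-55) = -6215)
v*w = -452*(-6215) = 2809180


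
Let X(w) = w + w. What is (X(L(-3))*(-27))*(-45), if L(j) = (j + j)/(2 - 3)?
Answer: 14580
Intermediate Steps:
L(j) = -2*j (L(j) = (2*j)/(-1) = (2*j)*(-1) = -2*j)
X(w) = 2*w
(X(L(-3))*(-27))*(-45) = ((2*(-2*(-3)))*(-27))*(-45) = ((2*6)*(-27))*(-45) = (12*(-27))*(-45) = -324*(-45) = 14580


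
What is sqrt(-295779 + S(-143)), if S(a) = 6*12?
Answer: I*sqrt(295707) ≈ 543.79*I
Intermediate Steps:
S(a) = 72
sqrt(-295779 + S(-143)) = sqrt(-295779 + 72) = sqrt(-295707) = I*sqrt(295707)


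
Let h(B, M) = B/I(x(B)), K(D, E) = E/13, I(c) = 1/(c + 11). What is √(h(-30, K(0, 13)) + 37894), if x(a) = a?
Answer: 8*√601 ≈ 196.12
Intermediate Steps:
I(c) = 1/(11 + c)
K(D, E) = E/13 (K(D, E) = E*(1/13) = E/13)
h(B, M) = B*(11 + B) (h(B, M) = B/(1/(11 + B)) = B*(11 + B))
√(h(-30, K(0, 13)) + 37894) = √(-30*(11 - 30) + 37894) = √(-30*(-19) + 37894) = √(570 + 37894) = √38464 = 8*√601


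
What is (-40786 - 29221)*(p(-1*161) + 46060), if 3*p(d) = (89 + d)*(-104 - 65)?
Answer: -3508470812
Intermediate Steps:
p(d) = -15041/3 - 169*d/3 (p(d) = ((89 + d)*(-104 - 65))/3 = ((89 + d)*(-169))/3 = (-15041 - 169*d)/3 = -15041/3 - 169*d/3)
(-40786 - 29221)*(p(-1*161) + 46060) = (-40786 - 29221)*((-15041/3 - (-169)*161/3) + 46060) = -70007*((-15041/3 - 169/3*(-161)) + 46060) = -70007*((-15041/3 + 27209/3) + 46060) = -70007*(4056 + 46060) = -70007*50116 = -3508470812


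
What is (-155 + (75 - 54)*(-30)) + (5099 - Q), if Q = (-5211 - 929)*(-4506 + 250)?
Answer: -26127526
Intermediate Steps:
Q = 26131840 (Q = -6140*(-4256) = 26131840)
(-155 + (75 - 54)*(-30)) + (5099 - Q) = (-155 + (75 - 54)*(-30)) + (5099 - 1*26131840) = (-155 + 21*(-30)) + (5099 - 26131840) = (-155 - 630) - 26126741 = -785 - 26126741 = -26127526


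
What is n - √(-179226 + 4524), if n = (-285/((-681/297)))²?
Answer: 796086225/51529 - I*√174702 ≈ 15449.0 - 417.97*I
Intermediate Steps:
n = 796086225/51529 (n = (-285/((-681*1/297)))² = (-285/(-227/99))² = (-285*(-99/227))² = (28215/227)² = 796086225/51529 ≈ 15449.)
n - √(-179226 + 4524) = 796086225/51529 - √(-179226 + 4524) = 796086225/51529 - √(-174702) = 796086225/51529 - I*√174702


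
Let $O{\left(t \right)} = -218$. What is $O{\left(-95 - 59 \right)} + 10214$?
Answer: $9996$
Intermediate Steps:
$O{\left(-95 - 59 \right)} + 10214 = -218 + 10214 = 9996$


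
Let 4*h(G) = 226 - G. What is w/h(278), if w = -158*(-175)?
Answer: -27650/13 ≈ -2126.9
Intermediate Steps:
h(G) = 113/2 - G/4 (h(G) = (226 - G)/4 = 113/2 - G/4)
w = 27650
w/h(278) = 27650/(113/2 - ¼*278) = 27650/(113/2 - 139/2) = 27650/(-13) = 27650*(-1/13) = -27650/13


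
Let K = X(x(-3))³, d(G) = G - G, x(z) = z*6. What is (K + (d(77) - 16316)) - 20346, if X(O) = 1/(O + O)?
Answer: -1710502273/46656 ≈ -36662.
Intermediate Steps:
x(z) = 6*z
X(O) = 1/(2*O)
d(G) = 0
K = -1/46656 (K = (1/(2*((6*(-3)))))³ = ((½)/(-18))³ = ((½)*(-1/18))³ = (-1/36)³ = -1/46656 ≈ -2.1433e-5)
(K + (d(77) - 16316)) - 20346 = (-1/46656 + (0 - 16316)) - 20346 = (-1/46656 - 16316) - 20346 = -761239297/46656 - 20346 = -1710502273/46656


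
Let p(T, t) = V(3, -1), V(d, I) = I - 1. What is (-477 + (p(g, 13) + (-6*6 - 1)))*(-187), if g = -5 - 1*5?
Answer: 96492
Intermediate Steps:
g = -10 (g = -5 - 5 = -10)
V(d, I) = -1 + I
p(T, t) = -2 (p(T, t) = -1 - 1 = -2)
(-477 + (p(g, 13) + (-6*6 - 1)))*(-187) = (-477 + (-2 + (-6*6 - 1)))*(-187) = (-477 + (-2 + (-36 - 1)))*(-187) = (-477 + (-2 - 37))*(-187) = (-477 - 39)*(-187) = -516*(-187) = 96492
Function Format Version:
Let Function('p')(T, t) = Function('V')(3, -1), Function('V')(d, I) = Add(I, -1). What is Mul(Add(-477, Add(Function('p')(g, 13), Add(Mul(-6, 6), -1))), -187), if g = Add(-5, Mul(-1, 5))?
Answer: 96492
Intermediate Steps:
g = -10 (g = Add(-5, -5) = -10)
Function('V')(d, I) = Add(-1, I)
Function('p')(T, t) = -2 (Function('p')(T, t) = Add(-1, -1) = -2)
Mul(Add(-477, Add(Function('p')(g, 13), Add(Mul(-6, 6), -1))), -187) = Mul(Add(-477, Add(-2, Add(Mul(-6, 6), -1))), -187) = Mul(Add(-477, Add(-2, Add(-36, -1))), -187) = Mul(Add(-477, Add(-2, -37)), -187) = Mul(Add(-477, -39), -187) = Mul(-516, -187) = 96492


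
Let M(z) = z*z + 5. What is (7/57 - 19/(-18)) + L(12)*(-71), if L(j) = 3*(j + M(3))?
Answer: -1893593/342 ≈ -5536.8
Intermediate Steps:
M(z) = 5 + z² (M(z) = z² + 5 = 5 + z²)
L(j) = 42 + 3*j (L(j) = 3*(j + (5 + 3²)) = 3*(j + (5 + 9)) = 3*(j + 14) = 3*(14 + j) = 42 + 3*j)
(7/57 - 19/(-18)) + L(12)*(-71) = (7/57 - 19/(-18)) + (42 + 3*12)*(-71) = (7*(1/57) - 19*(-1/18)) + (42 + 36)*(-71) = (7/57 + 19/18) + 78*(-71) = 403/342 - 5538 = -1893593/342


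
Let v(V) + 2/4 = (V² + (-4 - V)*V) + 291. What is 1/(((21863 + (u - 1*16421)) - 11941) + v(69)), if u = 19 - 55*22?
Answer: -2/15351 ≈ -0.00013028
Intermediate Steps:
v(V) = 581/2 + V² + V*(-4 - V) (v(V) = -½ + ((V² + (-4 - V)*V) + 291) = -½ + ((V² + V*(-4 - V)) + 291) = -½ + (291 + V² + V*(-4 - V)) = 581/2 + V² + V*(-4 - V))
u = -1191 (u = 19 - 1210 = -1191)
1/(((21863 + (u - 1*16421)) - 11941) + v(69)) = 1/(((21863 + (-1191 - 1*16421)) - 11941) + (581/2 - 4*69)) = 1/(((21863 + (-1191 - 16421)) - 11941) + (581/2 - 276)) = 1/(((21863 - 17612) - 11941) + 29/2) = 1/((4251 - 11941) + 29/2) = 1/(-7690 + 29/2) = 1/(-15351/2) = -2/15351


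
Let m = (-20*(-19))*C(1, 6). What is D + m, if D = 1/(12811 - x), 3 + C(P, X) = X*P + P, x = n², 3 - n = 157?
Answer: 16575599/10905 ≈ 1520.0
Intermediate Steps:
n = -154 (n = 3 - 1*157 = 3 - 157 = -154)
x = 23716 (x = (-154)² = 23716)
C(P, X) = -3 + P + P*X (C(P, X) = -3 + (X*P + P) = -3 + (P*X + P) = -3 + (P + P*X) = -3 + P + P*X)
D = -1/10905 (D = 1/(12811 - 1*23716) = 1/(12811 - 23716) = 1/(-10905) = -1/10905 ≈ -9.1701e-5)
m = 1520 (m = (-20*(-19))*(-3 + 1 + 1*6) = 380*(-3 + 1 + 6) = 380*4 = 1520)
D + m = -1/10905 + 1520 = 16575599/10905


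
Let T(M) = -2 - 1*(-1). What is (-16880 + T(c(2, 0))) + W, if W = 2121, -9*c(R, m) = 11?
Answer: -14760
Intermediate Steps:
c(R, m) = -11/9 (c(R, m) = -1/9*11 = -11/9)
T(M) = -1 (T(M) = -2 + 1 = -1)
(-16880 + T(c(2, 0))) + W = (-16880 - 1) + 2121 = -16881 + 2121 = -14760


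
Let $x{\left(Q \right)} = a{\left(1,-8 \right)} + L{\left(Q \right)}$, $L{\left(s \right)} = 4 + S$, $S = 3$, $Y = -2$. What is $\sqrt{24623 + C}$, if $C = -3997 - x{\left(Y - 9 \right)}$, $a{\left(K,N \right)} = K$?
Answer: $13 \sqrt{122} \approx 143.59$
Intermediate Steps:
$L{\left(s \right)} = 7$ ($L{\left(s \right)} = 4 + 3 = 7$)
$x{\left(Q \right)} = 8$ ($x{\left(Q \right)} = 1 + 7 = 8$)
$C = -4005$ ($C = -3997 - 8 = -4005$)
$\sqrt{24623 + C} = \sqrt{24623 - 4005} = \sqrt{20618} = 13 \sqrt{122}$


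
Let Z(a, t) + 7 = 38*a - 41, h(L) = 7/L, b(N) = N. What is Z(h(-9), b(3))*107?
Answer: -74686/9 ≈ -8298.4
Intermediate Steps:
Z(a, t) = -48 + 38*a (Z(a, t) = -7 + (38*a - 41) = -7 + (-41 + 38*a) = -48 + 38*a)
Z(h(-9), b(3))*107 = (-48 + 38*(7/(-9)))*107 = (-48 + 38*(7*(-⅑)))*107 = (-48 + 38*(-7/9))*107 = (-48 - 266/9)*107 = -698/9*107 = -74686/9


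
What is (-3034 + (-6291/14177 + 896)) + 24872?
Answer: 322293627/14177 ≈ 22734.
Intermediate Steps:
(-3034 + (-6291/14177 + 896)) + 24872 = (-3034 + 12696301/14177) + 24872 = -30316717/14177 + 24872 = 322293627/14177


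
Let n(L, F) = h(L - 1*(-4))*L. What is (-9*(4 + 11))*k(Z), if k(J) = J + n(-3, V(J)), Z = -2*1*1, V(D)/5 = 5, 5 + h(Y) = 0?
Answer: -1755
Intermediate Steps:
h(Y) = -5 (h(Y) = -5 + 0 = -5)
V(D) = 25 (V(D) = 5*5 = 25)
Z = -2 (Z = -2*1 = -2)
n(L, F) = -5*L
k(J) = 15 + J (k(J) = J - 5*(-3) = J + 15 = 15 + J)
(-9*(4 + 11))*k(Z) = (-9*(4 + 11))*(15 - 2) = -9*15*13 = -135*13 = -1755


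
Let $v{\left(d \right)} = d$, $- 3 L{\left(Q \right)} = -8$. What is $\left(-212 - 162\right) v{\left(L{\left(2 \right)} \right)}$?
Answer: $- \frac{2992}{3} \approx -997.33$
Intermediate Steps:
$L{\left(Q \right)} = \frac{8}{3}$ ($L{\left(Q \right)} = \left(- \frac{1}{3}\right) \left(-8\right) = \frac{8}{3}$)
$\left(-212 - 162\right) v{\left(L{\left(2 \right)} \right)} = \left(-212 - 162\right) \frac{8}{3} = \left(-374\right) \frac{8}{3} = - \frac{2992}{3}$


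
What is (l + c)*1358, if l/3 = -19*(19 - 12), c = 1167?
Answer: 1042944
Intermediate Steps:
l = -399 (l = 3*(-19*(19 - 12)) = 3*(-19*7) = 3*(-133) = -399)
(l + c)*1358 = (-399 + 1167)*1358 = 768*1358 = 1042944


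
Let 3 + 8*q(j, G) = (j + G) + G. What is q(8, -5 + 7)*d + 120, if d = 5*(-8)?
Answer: 75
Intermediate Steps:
d = -40
q(j, G) = -3/8 + G/4 + j/8 (q(j, G) = -3/8 + ((j + G) + G)/8 = -3/8 + ((G + j) + G)/8 = -3/8 + (j + 2*G)/8 = -3/8 + (G/4 + j/8) = -3/8 + G/4 + j/8)
q(8, -5 + 7)*d + 120 = (-3/8 + (-5 + 7)/4 + (1/8)*8)*(-40) + 120 = (-3/8 + (1/4)*2 + 1)*(-40) + 120 = (-3/8 + 1/2 + 1)*(-40) + 120 = (9/8)*(-40) + 120 = -45 + 120 = 75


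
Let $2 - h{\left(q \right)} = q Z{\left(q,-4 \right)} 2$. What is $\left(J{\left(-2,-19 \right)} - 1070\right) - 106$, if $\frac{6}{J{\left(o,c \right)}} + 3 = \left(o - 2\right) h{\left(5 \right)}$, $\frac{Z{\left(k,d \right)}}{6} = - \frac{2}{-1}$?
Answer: $- \frac{551538}{469} \approx -1176.0$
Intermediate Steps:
$Z{\left(k,d \right)} = 12$ ($Z{\left(k,d \right)} = 6 \left(- \frac{2}{-1}\right) = 6 \left(\left(-2\right) \left(-1\right)\right) = 6 \cdot 2 = 12$)
$h{\left(q \right)} = 2 - 24 q$ ($h{\left(q \right)} = 2 - q 12 \cdot 2 = 2 - 12 q 2 = 2 - 24 q$)
$J{\left(o,c \right)} = \frac{6}{233 - 118 o}$ ($J{\left(o,c \right)} = \frac{6}{-3 + \left(o - 2\right) \left(2 - 120\right)} = \frac{6}{-3 + \left(-2 + o\right) \left(2 - 120\right)} = \frac{6}{-3 + \left(-2 + o\right) \left(-118\right)} = \frac{6}{-3 - \left(-236 + 118 o\right)} = \frac{6}{233 - 118 o}$)
$\left(J{\left(-2,-19 \right)} - 1070\right) - 106 = \left(- \frac{6}{-233 + 118 \left(-2\right)} - 1070\right) - 106 = \left(- \frac{6}{-233 - 236} - 1070\right) - 106 = \left(- \frac{6}{-469} - 1070\right) - 106 = \left(\left(-6\right) \left(- \frac{1}{469}\right) - 1070\right) - 106 = \left(\frac{6}{469} - 1070\right) - 106 = - \frac{501824}{469} - 106 = - \frac{551538}{469}$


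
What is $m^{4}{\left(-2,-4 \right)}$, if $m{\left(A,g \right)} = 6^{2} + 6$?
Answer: $3111696$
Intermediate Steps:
$m{\left(A,g \right)} = 42$ ($m{\left(A,g \right)} = 36 + 6 = 42$)
$m^{4}{\left(-2,-4 \right)} = 42^{4} = 3111696$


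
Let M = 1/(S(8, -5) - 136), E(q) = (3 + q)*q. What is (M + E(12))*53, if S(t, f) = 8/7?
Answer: 9005389/944 ≈ 9539.6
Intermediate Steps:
S(t, f) = 8/7 (S(t, f) = 8*(1/7) = 8/7)
E(q) = q*(3 + q)
M = -7/944 (M = 1/(8/7 - 136) = 1/(-944/7) = -7/944 ≈ -0.0074153)
(M + E(12))*53 = (-7/944 + 12*(3 + 12))*53 = (-7/944 + 12*15)*53 = (-7/944 + 180)*53 = (169913/944)*53 = 9005389/944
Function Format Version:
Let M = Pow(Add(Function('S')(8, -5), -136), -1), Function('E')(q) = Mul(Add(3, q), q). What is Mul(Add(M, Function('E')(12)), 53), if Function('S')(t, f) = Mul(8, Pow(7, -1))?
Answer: Rational(9005389, 944) ≈ 9539.6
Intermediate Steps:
Function('S')(t, f) = Rational(8, 7) (Function('S')(t, f) = Mul(8, Rational(1, 7)) = Rational(8, 7))
Function('E')(q) = Mul(q, Add(3, q))
M = Rational(-7, 944) (M = Pow(Add(Rational(8, 7), -136), -1) = Pow(Rational(-944, 7), -1) = Rational(-7, 944) ≈ -0.0074153)
Mul(Add(M, Function('E')(12)), 53) = Mul(Add(Rational(-7, 944), Mul(12, Add(3, 12))), 53) = Mul(Add(Rational(-7, 944), Mul(12, 15)), 53) = Mul(Add(Rational(-7, 944), 180), 53) = Mul(Rational(169913, 944), 53) = Rational(9005389, 944)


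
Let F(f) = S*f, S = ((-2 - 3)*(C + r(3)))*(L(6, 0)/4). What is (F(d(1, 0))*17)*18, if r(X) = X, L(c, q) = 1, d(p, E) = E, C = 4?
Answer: 0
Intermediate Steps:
S = -35/4 (S = ((-2 - 3)*(4 + 3))*(1/4) = (-5*7)*(1*(¼)) = -35*¼ = -35/4 ≈ -8.7500)
F(f) = -35*f/4
(F(d(1, 0))*17)*18 = (-35/4*0*17)*18 = (0*17)*18 = 0*18 = 0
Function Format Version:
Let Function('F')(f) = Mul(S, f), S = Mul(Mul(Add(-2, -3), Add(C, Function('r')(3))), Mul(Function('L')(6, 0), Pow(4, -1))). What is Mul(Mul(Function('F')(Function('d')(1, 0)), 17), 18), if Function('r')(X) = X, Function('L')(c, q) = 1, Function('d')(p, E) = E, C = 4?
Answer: 0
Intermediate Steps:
S = Rational(-35, 4) (S = Mul(Mul(Add(-2, -3), Add(4, 3)), Mul(1, Pow(4, -1))) = Mul(Mul(-5, 7), Mul(1, Rational(1, 4))) = Mul(-35, Rational(1, 4)) = Rational(-35, 4) ≈ -8.7500)
Function('F')(f) = Mul(Rational(-35, 4), f)
Mul(Mul(Function('F')(Function('d')(1, 0)), 17), 18) = Mul(Mul(Mul(Rational(-35, 4), 0), 17), 18) = Mul(Mul(0, 17), 18) = Mul(0, 18) = 0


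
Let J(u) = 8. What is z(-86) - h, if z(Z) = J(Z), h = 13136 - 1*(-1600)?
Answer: -14728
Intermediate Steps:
h = 14736 (h = 13136 + 1600 = 14736)
z(Z) = 8
z(-86) - h = 8 - 1*14736 = 8 - 14736 = -14728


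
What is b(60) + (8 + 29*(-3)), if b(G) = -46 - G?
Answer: -185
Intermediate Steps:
b(60) + (8 + 29*(-3)) = (-46 - 1*60) + (8 + 29*(-3)) = (-46 - 60) + (8 - 87) = -106 - 79 = -185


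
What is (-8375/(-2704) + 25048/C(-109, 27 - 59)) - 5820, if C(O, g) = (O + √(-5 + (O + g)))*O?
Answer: -189103810643/32521008 + 25048*I*√146/1310943 ≈ -5814.8 + 0.23087*I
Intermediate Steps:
C(O, g) = O*(O + √(-5 + O + g)) (C(O, g) = (O + √(-5 + O + g))*O = O*(O + √(-5 + O + g)))
(-8375/(-2704) + 25048/C(-109, 27 - 59)) - 5820 = (-8375/(-2704) + 25048/((-109*(-109 + √(-5 - 109 + (27 - 59)))))) - 5820 = (-8375*(-1/2704) + 25048/((-109*(-109 + √(-5 - 109 - 32))))) - 5820 = (8375/2704 + 25048/((-109*(-109 + √(-146))))) - 5820 = (8375/2704 + 25048/((-109*(-109 + I*√146)))) - 5820 = (8375/2704 + 25048/(11881 - 109*I*√146)) - 5820 = -15728905/2704 + 25048/(11881 - 109*I*√146)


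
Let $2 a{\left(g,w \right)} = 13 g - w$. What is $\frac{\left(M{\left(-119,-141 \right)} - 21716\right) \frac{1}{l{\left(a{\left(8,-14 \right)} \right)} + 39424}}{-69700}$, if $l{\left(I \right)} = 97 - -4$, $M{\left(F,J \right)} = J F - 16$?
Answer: $\frac{1651}{918297500} \approx 1.7979 \cdot 10^{-6}$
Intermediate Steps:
$a{\left(g,w \right)} = - \frac{w}{2} + \frac{13 g}{2}$ ($a{\left(g,w \right)} = \frac{13 g - w}{2} = \frac{- w + 13 g}{2} = - \frac{w}{2} + \frac{13 g}{2}$)
$M{\left(F,J \right)} = -16 + F J$ ($M{\left(F,J \right)} = F J - 16 = -16 + F J$)
$l{\left(I \right)} = 101$ ($l{\left(I \right)} = 97 + 4 = 101$)
$\frac{\left(M{\left(-119,-141 \right)} - 21716\right) \frac{1}{l{\left(a{\left(8,-14 \right)} \right)} + 39424}}{-69700} = \frac{\left(\left(-16 - -16779\right) - 21716\right) \frac{1}{101 + 39424}}{-69700} = \frac{\left(-16 + 16779\right) - 21716}{39525} \left(- \frac{1}{69700}\right) = \left(16763 - 21716\right) \frac{1}{39525} \left(- \frac{1}{69700}\right) = \left(-4953\right) \frac{1}{39525} \left(- \frac{1}{69700}\right) = \left(- \frac{1651}{13175}\right) \left(- \frac{1}{69700}\right) = \frac{1651}{918297500}$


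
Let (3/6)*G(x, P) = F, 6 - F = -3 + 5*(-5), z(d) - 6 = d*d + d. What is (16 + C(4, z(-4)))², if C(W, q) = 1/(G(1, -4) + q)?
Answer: 1896129/7396 ≈ 256.37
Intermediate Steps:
z(d) = 6 + d + d² (z(d) = 6 + (d*d + d) = 6 + (d² + d) = 6 + (d + d²) = 6 + d + d²)
F = 34 (F = 6 - (-3 + 5*(-5)) = 6 - (-3 - 25) = 6 - 1*(-28) = 6 + 28 = 34)
G(x, P) = 68 (G(x, P) = 2*34 = 68)
C(W, q) = 1/(68 + q)
(16 + C(4, z(-4)))² = (16 + 1/(68 + (6 - 4 + (-4)²)))² = (16 + 1/(68 + (6 - 4 + 16)))² = (16 + 1/(68 + 18))² = (16 + 1/86)² = (1377/86)² = 1896129/7396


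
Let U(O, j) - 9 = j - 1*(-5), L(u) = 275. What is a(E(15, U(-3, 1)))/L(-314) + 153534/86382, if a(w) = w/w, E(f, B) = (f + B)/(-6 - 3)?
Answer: 7051372/3959175 ≈ 1.7810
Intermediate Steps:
U(O, j) = 14 + j (U(O, j) = 9 + (j - 1*(-5)) = 9 + (j + 5) = 9 + (5 + j) = 14 + j)
E(f, B) = -B/9 - f/9 (E(f, B) = (B + f)/(-9) = (B + f)*(-1/9) = -B/9 - f/9)
a(w) = 1
a(E(15, U(-3, 1)))/L(-314) + 153534/86382 = 1/275 + 153534/86382 = 1*(1/275) + 153534*(1/86382) = 1/275 + 25589/14397 = 7051372/3959175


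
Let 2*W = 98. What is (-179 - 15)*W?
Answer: -9506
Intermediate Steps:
W = 49 (W = (½)*98 = 49)
(-179 - 15)*W = (-179 - 15)*49 = -194*49 = -9506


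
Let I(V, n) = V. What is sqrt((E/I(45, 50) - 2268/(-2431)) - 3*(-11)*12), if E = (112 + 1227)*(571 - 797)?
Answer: I*sqrt(8414081831870)/36465 ≈ 79.548*I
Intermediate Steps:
E = -302614 (E = 1339*(-226) = -302614)
sqrt((E/I(45, 50) - 2268/(-2431)) - 3*(-11)*12) = sqrt((-302614/45 - 2268/(-2431)) - 3*(-11)*12) = sqrt((-302614*1/45 - 2268*(-1/2431)) + 33*12) = sqrt((-302614/45 + 2268/2431) + 396) = sqrt(-735552574/109395 + 396) = sqrt(-692232154/109395) = I*sqrt(8414081831870)/36465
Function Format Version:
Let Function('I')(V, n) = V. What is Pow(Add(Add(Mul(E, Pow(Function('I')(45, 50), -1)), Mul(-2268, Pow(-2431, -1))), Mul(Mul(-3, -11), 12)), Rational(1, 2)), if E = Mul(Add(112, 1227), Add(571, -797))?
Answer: Mul(Rational(1, 36465), I, Pow(8414081831870, Rational(1, 2))) ≈ Mul(79.548, I)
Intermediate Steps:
E = -302614 (E = Mul(1339, -226) = -302614)
Pow(Add(Add(Mul(E, Pow(Function('I')(45, 50), -1)), Mul(-2268, Pow(-2431, -1))), Mul(Mul(-3, -11), 12)), Rational(1, 2)) = Pow(Add(Add(Mul(-302614, Pow(45, -1)), Mul(-2268, Pow(-2431, -1))), Mul(Mul(-3, -11), 12)), Rational(1, 2)) = Pow(Add(Add(Mul(-302614, Rational(1, 45)), Mul(-2268, Rational(-1, 2431))), Mul(33, 12)), Rational(1, 2)) = Pow(Add(Add(Rational(-302614, 45), Rational(2268, 2431)), 396), Rational(1, 2)) = Pow(Add(Rational(-735552574, 109395), 396), Rational(1, 2)) = Pow(Rational(-692232154, 109395), Rational(1, 2)) = Mul(Rational(1, 36465), I, Pow(8414081831870, Rational(1, 2)))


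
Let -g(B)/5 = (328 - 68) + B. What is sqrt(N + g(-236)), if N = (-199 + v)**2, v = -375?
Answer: 2*sqrt(82339) ≈ 573.90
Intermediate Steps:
N = 329476 (N = (-199 - 375)**2 = (-574)**2 = 329476)
g(B) = -1300 - 5*B (g(B) = -5*((328 - 68) + B) = -5*(260 + B) = -1300 - 5*B)
sqrt(N + g(-236)) = sqrt(329476 + (-1300 - 5*(-236))) = sqrt(329476 + (-1300 + 1180)) = sqrt(329476 - 120) = sqrt(329356) = 2*sqrt(82339)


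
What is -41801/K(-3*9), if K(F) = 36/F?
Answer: 125403/4 ≈ 31351.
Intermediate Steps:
-41801/K(-3*9) = -41801/(36/((-3*9))) = -41801/(36/(-27)) = -41801/(36*(-1/27)) = -41801/(-4/3) = -41801*(-¾) = 125403/4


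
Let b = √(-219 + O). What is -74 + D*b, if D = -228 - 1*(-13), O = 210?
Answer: -74 - 645*I ≈ -74.0 - 645.0*I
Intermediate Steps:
b = 3*I (b = √(-219 + 210) = √(-9) = 3*I ≈ 3.0*I)
D = -215 (D = -228 + 13 = -215)
-74 + D*b = -74 - 645*I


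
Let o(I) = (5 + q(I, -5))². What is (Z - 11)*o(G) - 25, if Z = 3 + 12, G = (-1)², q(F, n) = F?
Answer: 119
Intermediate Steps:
G = 1
o(I) = (5 + I)²
Z = 15
(Z - 11)*o(G) - 25 = (15 - 11)*(5 + 1)² - 25 = 4*6² - 25 = 4*36 - 25 = 144 - 25 = 119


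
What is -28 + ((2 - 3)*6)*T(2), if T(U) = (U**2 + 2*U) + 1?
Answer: -82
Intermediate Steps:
T(U) = 1 + U**2 + 2*U
-28 + ((2 - 3)*6)*T(2) = -28 + ((2 - 3)*6)*(1 + 2**2 + 2*2) = -28 + (-1*6)*(1 + 4 + 4) = -28 - 6*9 = -28 - 54 = -82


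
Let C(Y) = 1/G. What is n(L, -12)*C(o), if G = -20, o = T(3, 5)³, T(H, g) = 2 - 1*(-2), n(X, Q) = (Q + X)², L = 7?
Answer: -5/4 ≈ -1.2500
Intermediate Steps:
T(H, g) = 4 (T(H, g) = 2 + 2 = 4)
o = 64 (o = 4³ = 64)
C(Y) = -1/20 (C(Y) = 1/(-20) = -1/20)
n(L, -12)*C(o) = (-12 + 7)²*(-1/20) = (-5)²*(-1/20) = 25*(-1/20) = -5/4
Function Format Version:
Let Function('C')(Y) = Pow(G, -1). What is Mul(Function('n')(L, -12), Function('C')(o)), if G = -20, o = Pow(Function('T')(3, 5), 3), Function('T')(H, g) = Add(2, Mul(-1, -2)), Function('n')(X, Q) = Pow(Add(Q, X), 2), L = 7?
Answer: Rational(-5, 4) ≈ -1.2500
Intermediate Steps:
Function('T')(H, g) = 4 (Function('T')(H, g) = Add(2, 2) = 4)
o = 64 (o = Pow(4, 3) = 64)
Function('C')(Y) = Rational(-1, 20) (Function('C')(Y) = Pow(-20, -1) = Rational(-1, 20))
Mul(Function('n')(L, -12), Function('C')(o)) = Mul(Pow(Add(-12, 7), 2), Rational(-1, 20)) = Mul(Pow(-5, 2), Rational(-1, 20)) = Mul(25, Rational(-1, 20)) = Rational(-5, 4)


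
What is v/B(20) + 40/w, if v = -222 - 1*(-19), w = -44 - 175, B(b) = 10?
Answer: -44857/2190 ≈ -20.483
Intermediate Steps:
w = -219
v = -203 (v = -222 + 19 = -203)
v/B(20) + 40/w = -203/10 + 40/(-219) = -203*⅒ + 40*(-1/219) = -203/10 - 40/219 = -44857/2190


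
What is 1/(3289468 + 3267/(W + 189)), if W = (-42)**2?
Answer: 217/713814919 ≈ 3.0400e-7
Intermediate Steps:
W = 1764
1/(3289468 + 3267/(W + 189)) = 1/(3289468 + 3267/(1764 + 189)) = 1/(3289468 + 3267/1953) = 1/(3289468 + (1/1953)*3267) = 1/(3289468 + 363/217) = 1/(713814919/217) = 217/713814919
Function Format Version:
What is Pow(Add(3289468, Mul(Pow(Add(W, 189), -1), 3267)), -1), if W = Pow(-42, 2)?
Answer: Rational(217, 713814919) ≈ 3.0400e-7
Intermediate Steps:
W = 1764
Pow(Add(3289468, Mul(Pow(Add(W, 189), -1), 3267)), -1) = Pow(Add(3289468, Mul(Pow(Add(1764, 189), -1), 3267)), -1) = Pow(Add(3289468, Mul(Pow(1953, -1), 3267)), -1) = Pow(Add(3289468, Mul(Rational(1, 1953), 3267)), -1) = Pow(Add(3289468, Rational(363, 217)), -1) = Pow(Rational(713814919, 217), -1) = Rational(217, 713814919)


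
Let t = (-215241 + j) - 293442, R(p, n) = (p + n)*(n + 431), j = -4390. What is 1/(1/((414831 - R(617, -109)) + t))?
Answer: -261818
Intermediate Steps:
R(p, n) = (431 + n)*(n + p) (R(p, n) = (n + p)*(431 + n) = (431 + n)*(n + p))
t = -513073 (t = (-215241 - 4390) - 293442 = -219631 - 293442 = -513073)
1/(1/((414831 - R(617, -109)) + t)) = 1/(1/((414831 - ((-109)² + 431*(-109) + 431*617 - 109*617)) - 513073)) = 1/(1/((414831 - (11881 - 46979 + 265927 - 67253)) - 513073)) = 1/(1/((414831 - 1*163576) - 513073)) = 1/(1/((414831 - 163576) - 513073)) = 1/(1/(251255 - 513073)) = 1/(1/(-261818)) = 1/(-1/261818) = -261818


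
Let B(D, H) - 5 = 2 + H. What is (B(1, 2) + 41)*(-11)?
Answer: -550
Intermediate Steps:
B(D, H) = 7 + H (B(D, H) = 5 + (2 + H) = 7 + H)
(B(1, 2) + 41)*(-11) = ((7 + 2) + 41)*(-11) = (9 + 41)*(-11) = 50*(-11) = -550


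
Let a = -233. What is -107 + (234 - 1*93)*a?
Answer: -32960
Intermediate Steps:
-107 + (234 - 1*93)*a = -107 + (234 - 1*93)*(-233) = -107 + (234 - 93)*(-233) = -107 + 141*(-233) = -107 - 32853 = -32960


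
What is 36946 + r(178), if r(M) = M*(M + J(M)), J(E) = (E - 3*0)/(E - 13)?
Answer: 11355634/165 ≈ 68822.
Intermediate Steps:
J(E) = E/(-13 + E) (J(E) = (E + 0)/(-13 + E) = E/(-13 + E))
r(M) = M*(M + M/(-13 + M))
36946 + r(178) = 36946 + 178²*(-12 + 178)/(-13 + 178) = 36946 + 31684*166/165 = 36946 + 31684*(1/165)*166 = 36946 + 5259544/165 = 11355634/165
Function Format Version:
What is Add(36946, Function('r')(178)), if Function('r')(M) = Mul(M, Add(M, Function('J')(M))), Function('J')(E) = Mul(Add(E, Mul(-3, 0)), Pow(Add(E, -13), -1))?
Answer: Rational(11355634, 165) ≈ 68822.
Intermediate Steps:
Function('J')(E) = Mul(E, Pow(Add(-13, E), -1)) (Function('J')(E) = Mul(Add(E, 0), Pow(Add(-13, E), -1)) = Mul(E, Pow(Add(-13, E), -1)))
Function('r')(M) = Mul(M, Add(M, Mul(M, Pow(Add(-13, M), -1))))
Add(36946, Function('r')(178)) = Add(36946, Mul(Pow(178, 2), Pow(Add(-13, 178), -1), Add(-12, 178))) = Add(36946, Mul(31684, Pow(165, -1), 166)) = Add(36946, Mul(31684, Rational(1, 165), 166)) = Add(36946, Rational(5259544, 165)) = Rational(11355634, 165)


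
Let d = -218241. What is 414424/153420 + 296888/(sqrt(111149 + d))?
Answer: 103606/38355 - 148444*I*sqrt(26773)/26773 ≈ 2.7012 - 907.22*I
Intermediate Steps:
414424/153420 + 296888/(sqrt(111149 + d)) = 414424/153420 + 296888/(sqrt(111149 - 218241)) = 414424*(1/153420) + 296888/(sqrt(-107092)) = 103606/38355 + 296888/((2*I*sqrt(26773))) = 103606/38355 + 296888*(-I*sqrt(26773)/53546) = 103606/38355 - 148444*I*sqrt(26773)/26773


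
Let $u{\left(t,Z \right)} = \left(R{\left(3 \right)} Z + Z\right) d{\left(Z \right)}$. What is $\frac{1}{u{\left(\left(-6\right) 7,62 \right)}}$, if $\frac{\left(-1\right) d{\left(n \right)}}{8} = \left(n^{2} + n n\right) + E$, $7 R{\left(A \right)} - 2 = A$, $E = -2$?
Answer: $- \frac{1}{6535296} \approx -1.5302 \cdot 10^{-7}$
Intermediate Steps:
$R{\left(A \right)} = \frac{2}{7} + \frac{A}{7}$
$d{\left(n \right)} = 16 - 16 n^{2}$ ($d{\left(n \right)} = - 8 \left(\left(n^{2} + n n\right) - 2\right) = - 8 \left(\left(n^{2} + n^{2}\right) - 2\right) = - 8 \left(2 n^{2} - 2\right) = - 8 \left(-2 + 2 n^{2}\right) = 16 - 16 n^{2}$)
$u{\left(t,Z \right)} = \frac{12 Z \left(16 - 16 Z^{2}\right)}{7}$ ($u{\left(t,Z \right)} = \left(\left(\frac{2}{7} + \frac{1}{7} \cdot 3\right) Z + Z\right) \left(16 - 16 Z^{2}\right) = \left(\left(\frac{2}{7} + \frac{3}{7}\right) Z + Z\right) \left(16 - 16 Z^{2}\right) = \left(\frac{5 Z}{7} + Z\right) \left(16 - 16 Z^{2}\right) = \frac{12 Z}{7} \left(16 - 16 Z^{2}\right) = \frac{12 Z \left(16 - 16 Z^{2}\right)}{7}$)
$\frac{1}{u{\left(\left(-6\right) 7,62 \right)}} = \frac{1}{\frac{192}{7} \cdot 62 \left(1 - 62^{2}\right)} = \frac{1}{\frac{192}{7} \cdot 62 \left(1 - 3844\right)} = \frac{1}{\frac{192}{7} \cdot 62 \left(-3843\right)} = \frac{1}{-6535296} = - \frac{1}{6535296}$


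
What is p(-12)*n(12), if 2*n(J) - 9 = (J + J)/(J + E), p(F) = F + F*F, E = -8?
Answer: 990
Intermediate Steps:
p(F) = F + F**2
n(J) = 9/2 + J/(-8 + J) (n(J) = 9/2 + ((J + J)/(J - 8))/2 = 9/2 + ((2*J)/(-8 + J))/2 = 9/2 + (2*J/(-8 + J))/2 = 9/2 + J/(-8 + J))
p(-12)*n(12) = (-12*(1 - 12))*((-72 + 11*12)/(2*(-8 + 12))) = (-12*(-11))*((1/2)*(-72 + 132)/4) = 132*((1/2)*(1/4)*60) = 132*(15/2) = 990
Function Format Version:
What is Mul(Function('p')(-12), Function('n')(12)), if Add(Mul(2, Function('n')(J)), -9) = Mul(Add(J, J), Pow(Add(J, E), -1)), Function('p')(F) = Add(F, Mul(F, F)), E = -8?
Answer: 990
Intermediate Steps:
Function('p')(F) = Add(F, Pow(F, 2))
Function('n')(J) = Add(Rational(9, 2), Mul(J, Pow(Add(-8, J), -1))) (Function('n')(J) = Add(Rational(9, 2), Mul(Rational(1, 2), Mul(Add(J, J), Pow(Add(J, -8), -1)))) = Add(Rational(9, 2), Mul(Rational(1, 2), Mul(Mul(2, J), Pow(Add(-8, J), -1)))) = Add(Rational(9, 2), Mul(Rational(1, 2), Mul(2, J, Pow(Add(-8, J), -1)))) = Add(Rational(9, 2), Mul(J, Pow(Add(-8, J), -1))))
Mul(Function('p')(-12), Function('n')(12)) = Mul(Mul(-12, Add(1, -12)), Mul(Rational(1, 2), Pow(Add(-8, 12), -1), Add(-72, Mul(11, 12)))) = Mul(Mul(-12, -11), Mul(Rational(1, 2), Pow(4, -1), Add(-72, 132))) = Mul(132, Mul(Rational(1, 2), Rational(1, 4), 60)) = Mul(132, Rational(15, 2)) = 990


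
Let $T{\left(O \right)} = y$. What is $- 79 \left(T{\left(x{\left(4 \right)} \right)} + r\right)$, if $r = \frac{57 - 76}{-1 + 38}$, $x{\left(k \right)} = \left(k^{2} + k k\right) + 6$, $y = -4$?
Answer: $\frac{13193}{37} \approx 356.57$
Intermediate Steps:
$x{\left(k \right)} = 6 + 2 k^{2}$ ($x{\left(k \right)} = \left(k^{2} + k^{2}\right) + 6 = 2 k^{2} + 6 = 6 + 2 k^{2}$)
$T{\left(O \right)} = -4$
$r = - \frac{19}{37} \approx -0.51351$
$- 79 \left(T{\left(x{\left(4 \right)} \right)} + r\right) = - 79 \left(-4 - \frac{19}{37}\right) = \left(-79\right) \left(- \frac{167}{37}\right) = \frac{13193}{37}$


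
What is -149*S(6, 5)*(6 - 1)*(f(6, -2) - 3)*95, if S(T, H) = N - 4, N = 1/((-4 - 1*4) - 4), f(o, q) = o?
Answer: 3467975/4 ≈ 8.6699e+5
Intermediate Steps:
N = -1/12 (N = 1/((-4 - 4) - 4) = 1/(-8 - 4) = 1/(-12) = -1/12 ≈ -0.083333)
S(T, H) = -49/12 (S(T, H) = -1/12 - 4 = -49/12)
-149*S(6, 5)*(6 - 1)*(f(6, -2) - 3)*95 = -(-7301)*(6 - 1)*(6 - 3)/12*95 = -(-7301)*5*3/12*95 = -(-7301)*15/12*95 = -149*(-245/4)*95 = (36505/4)*95 = 3467975/4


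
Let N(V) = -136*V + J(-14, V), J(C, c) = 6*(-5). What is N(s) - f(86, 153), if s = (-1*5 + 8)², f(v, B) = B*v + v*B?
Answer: -27570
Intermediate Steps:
f(v, B) = 2*B*v (f(v, B) = B*v + B*v = 2*B*v)
J(C, c) = -30
s = 9 (s = (-5 + 8)² = 3² = 9)
N(V) = -30 - 136*V (N(V) = -136*V - 30 = -30 - 136*V)
N(s) - f(86, 153) = (-30 - 136*9) - 2*153*86 = (-30 - 1224) - 1*26316 = -1254 - 26316 = -27570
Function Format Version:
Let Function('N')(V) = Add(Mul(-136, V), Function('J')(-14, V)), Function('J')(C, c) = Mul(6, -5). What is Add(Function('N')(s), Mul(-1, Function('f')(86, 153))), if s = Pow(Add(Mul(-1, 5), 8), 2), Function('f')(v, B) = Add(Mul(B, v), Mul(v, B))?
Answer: -27570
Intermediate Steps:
Function('f')(v, B) = Mul(2, B, v) (Function('f')(v, B) = Add(Mul(B, v), Mul(B, v)) = Mul(2, B, v))
Function('J')(C, c) = -30
s = 9 (s = Pow(Add(-5, 8), 2) = Pow(3, 2) = 9)
Function('N')(V) = Add(-30, Mul(-136, V)) (Function('N')(V) = Add(Mul(-136, V), -30) = Add(-30, Mul(-136, V)))
Add(Function('N')(s), Mul(-1, Function('f')(86, 153))) = Add(Add(-30, Mul(-136, 9)), Mul(-1, Mul(2, 153, 86))) = Add(Add(-30, -1224), Mul(-1, 26316)) = Add(-1254, -26316) = -27570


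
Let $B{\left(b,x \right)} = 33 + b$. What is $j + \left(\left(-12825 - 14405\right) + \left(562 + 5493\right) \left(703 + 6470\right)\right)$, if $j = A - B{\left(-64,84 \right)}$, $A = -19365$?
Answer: $43385951$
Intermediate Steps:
$j = -19334$ ($j = -19365 - \left(33 - 64\right) = -19365 - -31 = -19365 + 31 = -19334$)
$j + \left(\left(-12825 - 14405\right) + \left(562 + 5493\right) \left(703 + 6470\right)\right) = -19334 + \left(\left(-12825 - 14405\right) + \left(562 + 5493\right) \left(703 + 6470\right)\right) = -19334 + \left(-27230 + 6055 \cdot 7173\right) = -19334 + \left(-27230 + 43432515\right) = -19334 + 43405285 = 43385951$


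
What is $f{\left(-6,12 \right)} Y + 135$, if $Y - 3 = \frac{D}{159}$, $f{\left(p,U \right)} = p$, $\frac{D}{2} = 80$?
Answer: $\frac{5881}{53} \approx 110.96$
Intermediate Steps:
$D = 160$ ($D = 2 \cdot 80 = 160$)
$Y = \frac{637}{159}$ ($Y = 3 + \frac{160}{159} = \frac{637}{159} \approx 4.0063$)
$f{\left(-6,12 \right)} Y + 135 = \left(-6\right) \frac{637}{159} + 135 = - \frac{1274}{53} + 135 = \frac{5881}{53}$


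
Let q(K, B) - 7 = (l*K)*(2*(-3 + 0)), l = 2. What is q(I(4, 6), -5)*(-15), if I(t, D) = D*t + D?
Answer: 5295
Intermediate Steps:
I(t, D) = D + D*t
q(K, B) = 7 - 12*K (q(K, B) = 7 + (2*K)*(2*(-3 + 0)) = 7 + (2*K)*(2*(-3)) = 7 + (2*K)*(-6) = 7 - 12*K)
q(I(4, 6), -5)*(-15) = (7 - 72*(1 + 4))*(-15) = (7 - 72*5)*(-15) = (7 - 12*30)*(-15) = (7 - 360)*(-15) = -353*(-15) = 5295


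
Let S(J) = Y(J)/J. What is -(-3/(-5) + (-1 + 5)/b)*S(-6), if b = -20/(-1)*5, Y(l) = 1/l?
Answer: -4/225 ≈ -0.017778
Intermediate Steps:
S(J) = J⁻² (S(J) = 1/(J*J) = J⁻²)
b = 100 (b = -20*(-1)*5 = -4*(-5)*5 = 20*5 = 100)
-(-3/(-5) + (-1 + 5)/b)*S(-6) = -(-3/(-5) + (-1 + 5)/100)/(-6)² = -(-3*(-⅕) + 4*(1/100))/36 = -(⅗ + 1/25)/36 = -16/(25*36) = -1*4/225 = -4/225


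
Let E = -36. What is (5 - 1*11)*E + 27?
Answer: 243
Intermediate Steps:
(5 - 1*11)*E + 27 = (5 - 1*11)*(-36) + 27 = (5 - 11)*(-36) + 27 = -6*(-36) + 27 = 216 + 27 = 243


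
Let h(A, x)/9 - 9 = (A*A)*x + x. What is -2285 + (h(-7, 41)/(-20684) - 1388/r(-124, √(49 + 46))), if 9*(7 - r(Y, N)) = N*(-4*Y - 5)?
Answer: -541334585540341/236818624292 + 3066786*√95/11449363 ≈ -2283.3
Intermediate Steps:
r(Y, N) = 7 - N*(-5 - 4*Y)/9 (r(Y, N) = 7 - N*(-4*Y - 5)/9 = 7 - N*(-5 - 4*Y)/9)
h(A, x) = 81 + 9*x + 9*x*A² (h(A, x) = 81 + 9*((A*A)*x + x) = 81 + 9*(A²*x + x) = 81 + 9*(x*A² + x) = 81 + 9*(x + x*A²) = 81 + (9*x + 9*x*A²) = 81 + 9*x + 9*x*A²)
-2285 + (h(-7, 41)/(-20684) - 1388/r(-124, √(49 + 46))) = -2285 + ((81 + 9*41 + 9*41*(-7)²)/(-20684) - 1388/(7 + 5*√(49 + 46)/9 + (4/9)*√(49 + 46)*(-124))) = -2285 + ((81 + 369 + 9*41*49)*(-1/20684) - 1388/(7 + 5*√95/9 + (4/9)*√95*(-124))) = -2285 + ((81 + 369 + 18081)*(-1/20684) - 1388/(7 + 5*√95/9 - 496*√95/9)) = -2285 + (18531*(-1/20684) - 1388/(7 - 491*√95/9)) = -2285 + (-18531/20684 - 1388/(7 - 491*√95/9)) = -47281471/20684 - 1388/(7 - 491*√95/9)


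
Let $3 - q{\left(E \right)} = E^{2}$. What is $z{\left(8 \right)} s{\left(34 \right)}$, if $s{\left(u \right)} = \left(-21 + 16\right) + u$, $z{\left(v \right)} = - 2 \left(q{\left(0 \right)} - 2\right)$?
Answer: $-58$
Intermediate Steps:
$q{\left(E \right)} = 3 - E^{2}$
$z{\left(v \right)} = -2$ ($z{\left(v \right)} = - 2 \left(\left(3 - 0^{2}\right) - 2\right) = - 2 \left(\left(3 - 0\right) - 2\right) = - 2 \left(\left(3 + 0\right) - 2\right) = - 2 \left(3 - 2\right) = \left(-2\right) 1 = -2$)
$s{\left(u \right)} = -5 + u$
$z{\left(8 \right)} s{\left(34 \right)} = - 2 \left(-5 + 34\right) = \left(-2\right) 29 = -58$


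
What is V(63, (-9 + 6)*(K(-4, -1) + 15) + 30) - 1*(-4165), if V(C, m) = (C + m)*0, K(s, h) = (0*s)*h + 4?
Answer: 4165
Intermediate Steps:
K(s, h) = 4 (K(s, h) = 0*h + 4 = 0 + 4 = 4)
V(C, m) = 0
V(63, (-9 + 6)*(K(-4, -1) + 15) + 30) - 1*(-4165) = 0 - 1*(-4165) = 0 + 4165 = 4165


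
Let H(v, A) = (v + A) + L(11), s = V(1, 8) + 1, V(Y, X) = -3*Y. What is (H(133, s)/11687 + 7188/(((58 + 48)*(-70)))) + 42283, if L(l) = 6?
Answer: 916648688551/21679385 ≈ 42282.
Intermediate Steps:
s = -2 (s = -3*1 + 1 = -3 + 1 = -2)
H(v, A) = 6 + A + v (H(v, A) = (v + A) + 6 = (A + v) + 6 = 6 + A + v)
(H(133, s)/11687 + 7188/(((58 + 48)*(-70)))) + 42283 = ((6 - 2 + 133)/11687 + 7188/(((58 + 48)*(-70)))) + 42283 = (137*(1/11687) + 7188/((106*(-70)))) + 42283 = (137/11687 + 7188/(-7420)) + 42283 = (137/11687 + 7188*(-1/7420)) + 42283 = (137/11687 - 1797/1855) + 42283 = -20747404/21679385 + 42283 = 916648688551/21679385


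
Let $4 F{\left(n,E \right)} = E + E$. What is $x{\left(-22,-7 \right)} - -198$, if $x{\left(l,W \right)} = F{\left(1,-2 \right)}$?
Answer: $197$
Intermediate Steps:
$F{\left(n,E \right)} = \frac{E}{2}$ ($F{\left(n,E \right)} = \frac{E + E}{4} = \frac{2 E}{4} = \frac{E}{2}$)
$x{\left(l,W \right)} = -1$ ($x{\left(l,W \right)} = \frac{1}{2} \left(-2\right) = -1$)
$x{\left(-22,-7 \right)} - -198 = -1 - -198 = -1 + 198 = 197$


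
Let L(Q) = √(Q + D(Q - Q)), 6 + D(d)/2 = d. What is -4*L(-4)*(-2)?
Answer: 32*I ≈ 32.0*I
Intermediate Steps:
D(d) = -12 + 2*d
L(Q) = √(-12 + Q) (L(Q) = √(Q + (-12 + 2*(Q - Q))) = √(Q + (-12 + 2*0)) = √(Q + (-12 + 0)) = √(Q - 12) = √(-12 + Q))
-4*L(-4)*(-2) = -4*√(-12 - 4)*(-2) = -16*I*(-2) = 32*I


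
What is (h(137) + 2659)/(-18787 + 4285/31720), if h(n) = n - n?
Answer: -16868696/119183871 ≈ -0.14154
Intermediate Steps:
h(n) = 0
(h(137) + 2659)/(-18787 + 4285/31720) = (0 + 2659)/(-18787 + 4285/31720) = 2659/(-18787 + 4285*(1/31720)) = 2659/(-18787 + 857/6344) = 2659/(-119183871/6344) = 2659*(-6344/119183871) = -16868696/119183871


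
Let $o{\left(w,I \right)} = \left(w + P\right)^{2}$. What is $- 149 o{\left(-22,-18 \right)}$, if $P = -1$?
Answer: $-78821$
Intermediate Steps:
$o{\left(w,I \right)} = \left(-1 + w\right)^{2}$ ($o{\left(w,I \right)} = \left(w - 1\right)^{2} = \left(-1 + w\right)^{2}$)
$- 149 o{\left(-22,-18 \right)} = - 149 \left(-1 - 22\right)^{2} = - 149 \left(-23\right)^{2} = \left(-149\right) 529 = -78821$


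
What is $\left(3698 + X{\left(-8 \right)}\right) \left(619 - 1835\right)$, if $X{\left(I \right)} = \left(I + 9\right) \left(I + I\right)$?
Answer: $-4477312$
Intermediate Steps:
$X{\left(I \right)} = 2 I \left(9 + I\right)$ ($X{\left(I \right)} = \left(9 + I\right) 2 I = 2 I \left(9 + I\right)$)
$\left(3698 + X{\left(-8 \right)}\right) \left(619 - 1835\right) = \left(3698 + 2 \left(-8\right) \left(9 - 8\right)\right) \left(619 - 1835\right) = \left(3698 + 2 \left(-8\right) 1\right) \left(-1216\right) = \left(3698 - 16\right) \left(-1216\right) = 3682 \left(-1216\right) = -4477312$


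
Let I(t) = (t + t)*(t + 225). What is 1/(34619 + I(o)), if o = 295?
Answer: 1/341419 ≈ 2.9290e-6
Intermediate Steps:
I(t) = 2*t*(225 + t) (I(t) = (2*t)*(225 + t) = 2*t*(225 + t))
1/(34619 + I(o)) = 1/(34619 + 2*295*(225 + 295)) = 1/(34619 + 2*295*520) = 1/(34619 + 306800) = 1/341419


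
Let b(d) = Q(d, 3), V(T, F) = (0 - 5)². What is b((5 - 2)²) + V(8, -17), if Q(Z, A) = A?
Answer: 28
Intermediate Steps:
V(T, F) = 25 (V(T, F) = (-5)² = 25)
b(d) = 3
b((5 - 2)²) + V(8, -17) = 3 + 25 = 28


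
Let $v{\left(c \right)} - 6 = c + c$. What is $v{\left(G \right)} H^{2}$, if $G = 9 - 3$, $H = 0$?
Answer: $0$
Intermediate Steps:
$G = 6$ ($G = 9 - 3 = 6$)
$v{\left(c \right)} = 6 + 2 c$ ($v{\left(c \right)} = 6 + \left(c + c\right) = 6 + 2 c$)
$v{\left(G \right)} H^{2} = \left(6 + 2 \cdot 6\right) 0^{2} = \left(6 + 12\right) 0 = 18 \cdot 0 = 0$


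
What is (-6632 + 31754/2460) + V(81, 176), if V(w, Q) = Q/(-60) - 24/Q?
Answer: -44798923/6765 ≈ -6622.2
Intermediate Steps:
V(w, Q) = -24/Q - Q/60 (V(w, Q) = Q*(-1/60) - 24/Q = -Q/60 - 24/Q = -24/Q - Q/60)
(-6632 + 31754/2460) + V(81, 176) = (-6632 + 31754/2460) + (-24/176 - 1/60*176) = (-6632 + 31754*(1/2460)) + (-24*1/176 - 44/15) = (-6632 + 15877/1230) + (-3/22 - 44/15) = -8141483/1230 - 1013/330 = -44798923/6765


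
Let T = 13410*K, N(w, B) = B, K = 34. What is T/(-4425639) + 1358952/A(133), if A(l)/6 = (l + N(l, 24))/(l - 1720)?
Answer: -530254721078112/231608441 ≈ -2.2894e+6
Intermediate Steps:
T = 455940 (T = 13410*34 = 455940)
A(l) = 6*(24 + l)/(-1720 + l) (A(l) = 6*((l + 24)/(l - 1720)) = 6*((24 + l)/(-1720 + l)) = 6*(24 + l)/(-1720 + l))
T/(-4425639) + 1358952/A(133) = 455940/(-4425639) + 1358952/((6*(24 + 133)/(-1720 + 133))) = 455940*(-1/4425639) + 1358952/((6*157/(-1587))) = -151980/1475213 + 1358952/((6*(-1/1587)*157)) = -151980/1475213 + 1358952/(-314/529) = -151980/1475213 + 1358952*(-529/314) = -151980/1475213 - 359442804/157 = -530254721078112/231608441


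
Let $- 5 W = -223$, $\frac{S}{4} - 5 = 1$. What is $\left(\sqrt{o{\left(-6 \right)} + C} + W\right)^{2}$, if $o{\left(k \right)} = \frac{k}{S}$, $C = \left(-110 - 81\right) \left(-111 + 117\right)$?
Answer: $\frac{84291}{100} + \frac{223 i \sqrt{4585}}{5} \approx 842.91 + 3020.0 i$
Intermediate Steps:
$S = 24$ ($S = 20 + 4 \cdot 1 = 20 + 4 = 24$)
$W = \frac{223}{5}$ ($W = \left(- \frac{1}{5}\right) \left(-223\right) = \frac{223}{5} \approx 44.6$)
$C = -1146$ ($C = \left(-191\right) 6 = -1146$)
$o{\left(k \right)} = \frac{k}{24}$
$\left(\sqrt{o{\left(-6 \right)} + C} + W\right)^{2} = \left(\sqrt{\frac{1}{24} \left(-6\right) - 1146} + \frac{223}{5}\right)^{2} = \left(\sqrt{- \frac{1}{4} - 1146} + \frac{223}{5}\right)^{2} = \left(\sqrt{- \frac{4585}{4}} + \frac{223}{5}\right)^{2} = \left(\frac{i \sqrt{4585}}{2} + \frac{223}{5}\right)^{2} = \left(\frac{223}{5} + \frac{i \sqrt{4585}}{2}\right)^{2}$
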